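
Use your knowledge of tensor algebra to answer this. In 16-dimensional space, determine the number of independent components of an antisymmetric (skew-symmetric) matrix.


An antisymmetric rank-2 tensor satisfies A_{ij} = -A_{ji}, so diagonal entries are zero.
The independent components are the upper-triangular entries: C(n, 2) = n(n-1)/2.
n = 16
C(16, 2) = 16 * 15 / 2 = 240 / 2 = 120

120


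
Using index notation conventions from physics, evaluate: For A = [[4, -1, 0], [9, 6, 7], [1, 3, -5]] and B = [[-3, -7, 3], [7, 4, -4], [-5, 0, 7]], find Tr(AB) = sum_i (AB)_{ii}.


Tr(AB) = sum_i (AB)_{ii} where (AB)_{ii} = sum_k A_{ik} B_{ki}.
(AB)_{11} = 4*-3 + -1*7 + 0*-5 = -19
(AB)_{22} = 9*-7 + 6*4 + 7*0 = -39
(AB)_{33} = 1*3 + 3*-4 + -5*7 = -44
Tr(AB) = -19 + -39 + -44 = -102

-102


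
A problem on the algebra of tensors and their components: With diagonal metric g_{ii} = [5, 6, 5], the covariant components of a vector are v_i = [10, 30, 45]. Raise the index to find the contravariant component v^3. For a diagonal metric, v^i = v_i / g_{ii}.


To raise an index with a diagonal metric: v^i = v_i / g_{ii}.
For index 3: v_3 = 45, g_{33} = 5
v^3 = 45 / 5 = 9

9


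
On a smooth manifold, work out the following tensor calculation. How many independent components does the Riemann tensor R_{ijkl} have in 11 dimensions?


The Riemann tensor in d dimensions has d^2(d^2 - 1)/12 independent components.
d = 11, so d^2 = 121
d^2 - 1 = 120
d^2(d^2 - 1) = 121 * 120 = 14520
Divide by 12: 14520 / 12 = 1210

1210


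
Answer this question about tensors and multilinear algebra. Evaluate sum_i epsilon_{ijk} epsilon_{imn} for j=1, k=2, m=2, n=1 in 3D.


Using the identity: epsilon_{ijk} epsilon_{imn} = delta_{jm} delta_{kn} - delta_{jn} delta_{km}.
delta_{12} = 0
delta_{21} = 0
delta_{11} = 1
delta_{22} = 1
Result = 0 * 0 - 1 * 1 = 0 - 1 = -1

-1


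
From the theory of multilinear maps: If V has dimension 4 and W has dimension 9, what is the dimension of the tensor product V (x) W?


The dimension of a tensor product is the product of dimensions.
dim(V) = 4, dim(W) = 9
dim(V (x) W) = 4 * 9 = 36

36


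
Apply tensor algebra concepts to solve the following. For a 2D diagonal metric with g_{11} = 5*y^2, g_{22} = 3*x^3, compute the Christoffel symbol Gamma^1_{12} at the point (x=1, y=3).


For a diagonal metric, Gamma^k_{ij} = (1/2) g^{kk} (dg_{ik}/dx_j + dg_{jk}/dx_i - dg_{ij}/dx_k).
The metric is diagonal, so g_{ab} = 0 for a != b.
At the given point: g_{11} = 45, g_{22} = 3
g^{11} = 1/45
dg_{11}/dx_2 = dg_{11}/dx_2 = 30
dg_{21}/dx_1 = 0 (off-diagonal)
dg_{12}/dx_1 = 0 (off-diagonal)
Numerator = 30 + 0 - 0 = 30
Gamma^1_{12} = 30 / (2 * 45) = 1/3

1/3


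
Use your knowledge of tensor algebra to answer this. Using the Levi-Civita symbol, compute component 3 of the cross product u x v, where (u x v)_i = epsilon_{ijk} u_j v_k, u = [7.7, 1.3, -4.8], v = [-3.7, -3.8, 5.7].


(u x v)_3 = sum_{j,k} epsilon_{3jk} u_j v_k. Only permutations of (1,2,3) contribute; the two non-zero terms are:
eps_{312} u_1 v_2 = 1 * 7.7 * -3.8 = -29.26
eps_{321} u_2 v_1 = -1 * 1.3 * -3.7 = 4.81
(u x v)_3 = -24.45

-24.45


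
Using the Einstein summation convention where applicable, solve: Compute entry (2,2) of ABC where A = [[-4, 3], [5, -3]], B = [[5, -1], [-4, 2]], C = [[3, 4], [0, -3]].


(ABC)_{22} = sum_m (AB)_{2m} C_{m2}. First compute row 2 of AB.
(AB)_{21} = 5*5 + -3*-4 = 37
(AB)_{22} = 5*-1 + -3*2 = -11
Now contract with column 2 of C:
(AB)_{21} * C_{12} = 37 * 4 = 148
(AB)_{22} * C_{22} = -11 * -3 = 33
(ABC)_{22} = 148 + 33 = 181

181


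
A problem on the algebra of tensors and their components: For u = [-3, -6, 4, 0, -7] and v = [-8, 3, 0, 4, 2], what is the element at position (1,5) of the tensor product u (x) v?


The outer product entry T_{ij} = u_i * v_j.
We need i=1, j=5.
u_1 = -3, v_5 = 2
T_{1,5} = -3 * 2 = -6

-6


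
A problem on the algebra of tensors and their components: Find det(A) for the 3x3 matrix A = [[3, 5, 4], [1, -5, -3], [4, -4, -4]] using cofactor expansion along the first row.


Expanding along the first row, det(A) = a11*M_11 - a12*M_12 + a13*M_13, where M_1j is the (1,j) minor.
Minor M_11 = -5*-4 - -3*-4 = 8
Minor M_12 = 1*-4 - -3*4 = 8
Minor M_13 = 1*-4 - -5*4 = 16
det = 3*(8) - 5*(8) + 4*(16)
    = 24 - 40 + 64
    = 48

48


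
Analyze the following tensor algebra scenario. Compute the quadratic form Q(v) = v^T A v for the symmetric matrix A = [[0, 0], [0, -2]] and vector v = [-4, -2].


First compute Av:
(Av)_1 = 0*-4 + 0*-2 = 0
(Av)_2 = 0*-4 + -2*-2 = 4
Av = [0, 4]
Then v^T (Av) = -4*0 + -2*4
= 0 + -8 = -8

-8


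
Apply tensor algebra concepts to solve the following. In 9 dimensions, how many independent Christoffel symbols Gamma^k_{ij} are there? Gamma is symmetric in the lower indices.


Christoffel symbols Gamma^k_{ij} are symmetric in i,j, so there are d * d(d+1)/2 independent symbols.
d = 9
d(d+1)/2 = 9 * 10 / 2 = 45
Total = 9 * 45 = 405

405


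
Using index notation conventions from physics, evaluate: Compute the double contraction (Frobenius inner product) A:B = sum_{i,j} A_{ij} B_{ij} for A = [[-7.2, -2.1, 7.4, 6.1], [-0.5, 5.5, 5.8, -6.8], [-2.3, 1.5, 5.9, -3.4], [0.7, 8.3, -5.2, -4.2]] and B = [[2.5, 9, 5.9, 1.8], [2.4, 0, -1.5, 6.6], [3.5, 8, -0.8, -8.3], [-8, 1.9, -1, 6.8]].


A:B = sum over all i,j of A_{ij} * B_{ij}.
Row 1: -7.2*2.5=-18, -2.1*9=-18.9, 7.4*5.9=43.66, 6.1*1.8=10.98 => row sum = 17.74
Row 2: -0.5*2.4=-1.2, 5.5*0=0, 5.8*-1.5=-8.7, -6.8*6.6=-44.88 => row sum = -54.78
Row 3: -2.3*3.5=-8.05, 1.5*8=12, 5.9*-0.8=-4.72, -3.4*-8.3=28.22 => row sum = 27.45
Row 4: 0.7*-8=-5.6, 8.3*1.9=15.77, -5.2*-1=5.2, -4.2*6.8=-28.56 => row sum = -13.19
Total = 17.74 + -54.78 + 27.45 + -13.19 = -22.78

-22.78


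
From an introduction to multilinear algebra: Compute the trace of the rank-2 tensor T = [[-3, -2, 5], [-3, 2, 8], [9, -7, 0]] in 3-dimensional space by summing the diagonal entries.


The contraction (trace) of a rank-2 tensor is the sum of its diagonal elements.
Diagonal entries: A[1,1] = -3, A[2,2] = 2, A[3,3] = 0
Tr(A) = -3 + 2 + 0 = -1

-1


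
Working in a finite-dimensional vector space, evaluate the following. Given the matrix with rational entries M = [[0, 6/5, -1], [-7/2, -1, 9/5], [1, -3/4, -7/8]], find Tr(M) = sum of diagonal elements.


The trace is the sum of diagonal entries.
Diagonal: M[1,1] = 0, M[2,2] = -1, M[3,3] = -7/8
Tr(M) = 0 + -1 + -7/8
Computing step by step:
After adding M[1,1]: 0
After adding M[2,2]: -1
After adding M[3,3]: -15/8
Tr(M) = -15/8

-15/8


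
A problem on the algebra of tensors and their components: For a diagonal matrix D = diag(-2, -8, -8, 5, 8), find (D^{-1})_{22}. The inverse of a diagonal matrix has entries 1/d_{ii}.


For a diagonal matrix, the inverse has entries (D^{-1})_{ii} = 1/d_{ii}.
The diagonal entries are: d_{11} = -2, d_{22} = -8, d_{33} = -8, d_{44} = 5, d_{55} = 8
We need (D^{-1})_{22} = 1/d_{22} = 1/-8 = -1/8

-1/8


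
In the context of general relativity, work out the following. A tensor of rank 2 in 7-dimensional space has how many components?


The number of components of a rank-r tensor in d dimensions is d^r.
Here d = 7 and r = 2.
7^2 = 49

49


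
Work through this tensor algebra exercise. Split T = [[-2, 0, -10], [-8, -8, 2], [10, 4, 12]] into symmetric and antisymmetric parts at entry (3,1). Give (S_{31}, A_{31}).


T_{31} = 10
T_{13} = -10
S_{31} = (10 + -10)/2 = 0/2 = 0
A_{31} = (10 - -10)/2 = 20/2 = 10
Check: S + A = 0 + 10 = 10 = T_{31}.

(0, 10)


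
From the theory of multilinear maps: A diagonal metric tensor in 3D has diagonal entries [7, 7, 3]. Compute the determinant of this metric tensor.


For a diagonal metric, the determinant is the product of diagonal entries.
Diagonal entries: 7, 7, 3
det(g) = 7 * 7 * 3 = 147

147


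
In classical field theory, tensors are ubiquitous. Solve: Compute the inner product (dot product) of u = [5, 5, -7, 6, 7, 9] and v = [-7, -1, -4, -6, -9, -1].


The inner product u . v = sum of u_i * v_i.
Term-by-term: 5 * -7, 5 * -1, -7 * -4, 6 * -6, 7 * -9, 9 * -1
Products: -35, -5, 28, -36, -63, -9
Sum = -35 + -5 + 28 + -36 + -63 + -9 = -120

-120


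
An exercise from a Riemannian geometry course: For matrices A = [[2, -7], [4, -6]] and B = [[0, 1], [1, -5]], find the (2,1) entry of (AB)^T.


(AB)^T_{ij} = (AB)_{ji} = sum_k A_{jk} B_{ki}.
For i=2, j=1 we need (AB)_{12}:
A_{11} * B_{12} = 2 * 1 = 2
A_{12} * B_{22} = -7 * -5 = 35
Sum = 2 + 35 = 37

37


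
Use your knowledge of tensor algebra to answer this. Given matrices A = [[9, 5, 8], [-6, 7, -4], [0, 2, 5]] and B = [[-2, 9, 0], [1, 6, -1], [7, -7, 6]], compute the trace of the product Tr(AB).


Tr(AB) = sum_i (AB)_{ii} where (AB)_{ii} = sum_k A_{ik} B_{ki}.
(AB)_{11} = 9*-2 + 5*1 + 8*7 = 43
(AB)_{22} = -6*9 + 7*6 + -4*-7 = 16
(AB)_{33} = 0*0 + 2*-1 + 5*6 = 28
Tr(AB) = 43 + 16 + 28 = 87

87


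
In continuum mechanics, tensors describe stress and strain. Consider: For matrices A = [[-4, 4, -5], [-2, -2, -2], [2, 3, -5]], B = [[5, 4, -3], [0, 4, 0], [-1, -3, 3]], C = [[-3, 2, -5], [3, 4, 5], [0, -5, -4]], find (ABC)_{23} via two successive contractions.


(ABC)_{23} = sum_m (AB)_{2m} C_{m3}. First compute row 2 of AB.
(AB)_{21} = -2*5 + -2*0 + -2*-1 = -8
(AB)_{22} = -2*4 + -2*4 + -2*-3 = -10
(AB)_{23} = -2*-3 + -2*0 + -2*3 = 0
Now contract with column 3 of C:
(AB)_{21} * C_{13} = -8 * -5 = 40
(AB)_{22} * C_{23} = -10 * 5 = -50
(AB)_{23} * C_{33} = 0 * -4 = 0
(ABC)_{23} = 40 + -50 + 0 = -10

-10


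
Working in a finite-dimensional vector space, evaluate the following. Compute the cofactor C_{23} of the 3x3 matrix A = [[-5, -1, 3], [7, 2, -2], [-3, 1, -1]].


To find cofactor C_{23}, delete row 2 and column 3.
The resulting 2x2 submatrix is: [[-5, -1], [-3, 1]]
Minor M_{23} = -5*1 - -1*-3
  = -5 - 3 = -8
Sign = (-1)^(2+3) = (-1)^5 = -1
Cofactor C_{23} = -1 * -8 = 8

8


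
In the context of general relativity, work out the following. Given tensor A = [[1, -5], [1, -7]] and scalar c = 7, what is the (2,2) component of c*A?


Scalar multiplication: (cA)_{ij} = c * A_{ij}.
c = 7
A_{22} = -7
(cA)_{22} = 7 * -7 = -49

-49


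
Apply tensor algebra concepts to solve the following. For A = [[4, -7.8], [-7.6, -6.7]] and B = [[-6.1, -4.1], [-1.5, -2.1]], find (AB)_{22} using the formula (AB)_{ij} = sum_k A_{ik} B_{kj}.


(AB)_{ij} = sum_k A_{ik} B_{kj}.
For i=2, j=2:
A_{21} * B_{12} = -7.6 * -4.1 = 31.16
A_{22} * B_{22} = -6.7 * -2.1 = 14.07
Sum = 31.16 + 14.07 = 45.23

45.23


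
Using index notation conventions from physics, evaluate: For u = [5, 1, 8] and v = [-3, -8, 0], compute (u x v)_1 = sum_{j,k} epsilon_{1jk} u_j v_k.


(u x v)_1 = sum_{j,k} epsilon_{1jk} u_j v_k. Only permutations of (1,2,3) contribute; the two non-zero terms are:
eps_{123} u_2 v_3 = 1 * 1 * 0 = 0
eps_{132} u_3 v_2 = -1 * 8 * -8 = 64
(u x v)_1 = 64

64


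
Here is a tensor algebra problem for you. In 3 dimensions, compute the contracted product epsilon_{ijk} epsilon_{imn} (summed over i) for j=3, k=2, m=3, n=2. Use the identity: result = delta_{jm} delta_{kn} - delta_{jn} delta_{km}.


Using the identity: epsilon_{ijk} epsilon_{imn} = delta_{jm} delta_{kn} - delta_{jn} delta_{km}.
delta_{33} = 1
delta_{22} = 1
delta_{32} = 0
delta_{23} = 0
Result = 1 * 1 - 0 * 0 = 1 - 0 = 1

1


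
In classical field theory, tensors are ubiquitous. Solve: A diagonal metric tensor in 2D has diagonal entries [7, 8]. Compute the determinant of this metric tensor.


For a diagonal metric, the determinant is the product of diagonal entries.
Diagonal entries: 7, 8
det(g) = 7 * 8 = 56

56


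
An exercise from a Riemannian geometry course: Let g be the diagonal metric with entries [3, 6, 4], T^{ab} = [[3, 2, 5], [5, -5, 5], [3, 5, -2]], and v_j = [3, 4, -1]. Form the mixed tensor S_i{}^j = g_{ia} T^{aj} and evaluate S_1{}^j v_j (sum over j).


Step 1: lower the first index. For a diagonal metric, g_{ia} T^{aj} = g_{ii} T^{ij} (no sum on i).
g_{11} = 3
S_1{}^1 = 3 * T^{11} = 3 * 3 = 9
S_1{}^2 = 3 * T^{12} = 3 * 2 = 6
S_1{}^3 = 3 * T^{13} = 3 * 5 = 15
Step 2: contract S_1{}^j with v_j.
S_1{}^1 * v_1 = 9 * 3 = 27
S_1{}^2 * v_2 = 6 * 4 = 24
S_1{}^3 * v_3 = 15 * -1 = -15
Result = 27 + 24 + -15 = 36

36


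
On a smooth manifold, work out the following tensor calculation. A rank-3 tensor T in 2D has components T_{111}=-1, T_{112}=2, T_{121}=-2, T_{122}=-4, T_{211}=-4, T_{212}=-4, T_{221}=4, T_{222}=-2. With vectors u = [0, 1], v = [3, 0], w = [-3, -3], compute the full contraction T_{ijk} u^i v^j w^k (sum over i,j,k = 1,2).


S = sum over i,j,k of T_{ijk} u_i v_j w_k. Expanding all 8 terms:
T_{111}*u_1*v_1*w_1 = -1*0*3*-3 = 0  (running total: 0)
T_{112}*u_1*v_1*w_2 = 2*0*3*-3 = 0  (running total: 0)
T_{121}*u_1*v_2*w_1 = -2*0*0*-3 = 0  (running total: 0)
T_{122}*u_1*v_2*w_2 = -4*0*0*-3 = 0  (running total: 0)
T_{211}*u_2*v_1*w_1 = -4*1*3*-3 = 36  (running total: 36)
T_{212}*u_2*v_1*w_2 = -4*1*3*-3 = 36  (running total: 72)
T_{221}*u_2*v_2*w_1 = 4*1*0*-3 = 0  (running total: 72)
T_{222}*u_2*v_2*w_2 = -2*1*0*-3 = 0  (running total: 72)
S = 72

72


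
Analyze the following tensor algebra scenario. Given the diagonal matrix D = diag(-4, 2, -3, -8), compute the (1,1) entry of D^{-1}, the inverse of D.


For a diagonal matrix, the inverse has entries (D^{-1})_{ii} = 1/d_{ii}.
The diagonal entries are: d_{11} = -4, d_{22} = 2, d_{33} = -3, d_{44} = -8
We need (D^{-1})_{11} = 1/d_{11} = 1/-4 = -1/4

-1/4


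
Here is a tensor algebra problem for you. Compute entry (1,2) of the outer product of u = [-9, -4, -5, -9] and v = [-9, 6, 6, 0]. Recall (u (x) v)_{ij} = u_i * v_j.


The outer product entry T_{ij} = u_i * v_j.
We need i=1, j=2.
u_1 = -9, v_2 = 6
T_{1,2} = -9 * 6 = -54

-54


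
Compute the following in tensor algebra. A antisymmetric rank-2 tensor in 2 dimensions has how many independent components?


A antisymmetric rank-2 tensor in d dimensions has d(d-1)/2 independent components.
d = 2
d(d-1)/2 = 2 * 1 / 2 = 2 / 2 = 1

1


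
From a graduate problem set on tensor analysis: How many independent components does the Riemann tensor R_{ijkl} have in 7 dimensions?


The Riemann tensor in d dimensions has d^2(d^2 - 1)/12 independent components.
d = 7, so d^2 = 49
d^2 - 1 = 48
d^2(d^2 - 1) = 49 * 48 = 2352
Divide by 12: 2352 / 12 = 196

196


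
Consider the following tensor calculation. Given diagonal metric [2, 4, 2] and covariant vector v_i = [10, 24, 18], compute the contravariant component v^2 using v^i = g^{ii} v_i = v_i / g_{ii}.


To raise an index with a diagonal metric: v^i = v_i / g_{ii}.
For index 2: v_2 = 24, g_{22} = 4
v^2 = 24 / 4 = 6

6


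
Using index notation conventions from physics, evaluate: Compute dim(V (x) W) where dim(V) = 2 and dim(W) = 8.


The dimension of a tensor product is the product of dimensions.
dim(V) = 2, dim(W) = 8
dim(V (x) W) = 2 * 8 = 16

16


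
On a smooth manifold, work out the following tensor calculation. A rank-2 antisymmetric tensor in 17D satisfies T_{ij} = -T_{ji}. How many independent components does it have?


An antisymmetric rank-2 tensor satisfies A_{ij} = -A_{ji}, so diagonal entries are zero.
The independent components are the upper-triangular entries: C(n, 2) = n(n-1)/2.
n = 17
C(17, 2) = 17 * 16 / 2 = 272 / 2 = 136

136


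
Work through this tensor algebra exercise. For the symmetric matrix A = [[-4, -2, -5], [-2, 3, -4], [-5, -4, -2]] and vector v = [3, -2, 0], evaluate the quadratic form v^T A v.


First compute Av:
(Av)_1 = -4*3 + -2*-2 + -5*0 = -8
(Av)_2 = -2*3 + 3*-2 + -4*0 = -12
(Av)_3 = -5*3 + -4*-2 + -2*0 = -7
Av = [-8, -12, -7]
Then v^T (Av) = 3*-8 + -2*-12 + 0*-7
= -24 + 24 + 0 = 0

0


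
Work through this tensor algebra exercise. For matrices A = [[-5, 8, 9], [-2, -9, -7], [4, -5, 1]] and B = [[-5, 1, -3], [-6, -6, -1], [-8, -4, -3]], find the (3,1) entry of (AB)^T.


(AB)^T_{ij} = (AB)_{ji} = sum_k A_{jk} B_{ki}.
For i=3, j=1 we need (AB)_{13}:
A_{11} * B_{13} = -5 * -3 = 15
A_{12} * B_{23} = 8 * -1 = -8
A_{13} * B_{33} = 9 * -3 = -27
Sum = 15 + -8 + -27 = -20

-20


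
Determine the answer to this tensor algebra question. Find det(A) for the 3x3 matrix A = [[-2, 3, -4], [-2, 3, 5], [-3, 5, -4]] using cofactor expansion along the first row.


Expanding along the first row, det(A) = a11*M_11 - a12*M_12 + a13*M_13, where M_1j is the (1,j) minor.
Minor M_11 = 3*-4 - 5*5 = -37
Minor M_12 = -2*-4 - 5*-3 = 23
Minor M_13 = -2*5 - 3*-3 = -1
det = -2*(-37) - 3*(23) + -4*(-1)
    = 74 - 69 + 4
    = 9

9


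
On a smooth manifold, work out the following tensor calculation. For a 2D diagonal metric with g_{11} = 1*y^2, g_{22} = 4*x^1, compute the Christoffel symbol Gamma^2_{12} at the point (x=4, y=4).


For a diagonal metric, Gamma^k_{ij} = (1/2) g^{kk} (dg_{ik}/dx_j + dg_{jk}/dx_i - dg_{ij}/dx_k).
The metric is diagonal, so g_{ab} = 0 for a != b.
At the given point: g_{11} = 16, g_{22} = 16
g^{22} = 1/16
dg_{12}/dx_2 = 0 (off-diagonal)
dg_{22}/dx_1 = dg_{22}/dx_1 = 4
dg_{12}/dx_2 = 0 (off-diagonal)
Numerator = 0 + 4 - 0 = 4
Gamma^2_{12} = 4 / (2 * 16) = 1/8

1/8


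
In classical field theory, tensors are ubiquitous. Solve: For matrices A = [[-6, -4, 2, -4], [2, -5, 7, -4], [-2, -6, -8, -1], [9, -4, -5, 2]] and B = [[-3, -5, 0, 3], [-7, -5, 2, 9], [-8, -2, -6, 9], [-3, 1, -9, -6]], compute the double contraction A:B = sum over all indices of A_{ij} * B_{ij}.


A:B = sum over all i,j of A_{ij} * B_{ij}.
Row 1: -6*-3=18, -4*-5=20, 2*0=0, -4*3=-12 => row sum = 26
Row 2: 2*-7=-14, -5*-5=25, 7*2=14, -4*9=-36 => row sum = -11
Row 3: -2*-8=16, -6*-2=12, -8*-6=48, -1*9=-9 => row sum = 67
Row 4: 9*-3=-27, -4*1=-4, -5*-9=45, 2*-6=-12 => row sum = 2
Total = 26 + -11 + 67 + 2 = 84

84


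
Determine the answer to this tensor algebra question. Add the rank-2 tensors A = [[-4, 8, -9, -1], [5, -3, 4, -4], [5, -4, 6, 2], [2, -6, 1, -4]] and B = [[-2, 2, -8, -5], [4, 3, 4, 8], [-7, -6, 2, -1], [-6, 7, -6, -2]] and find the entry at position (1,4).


Tensor addition is component-wise: (A + B)_{ij} = A_{ij} + B_{ij}.
A_{14} = -1
B_{14} = -5
(A + B)_{14} = -1 + -5 = -6

-6


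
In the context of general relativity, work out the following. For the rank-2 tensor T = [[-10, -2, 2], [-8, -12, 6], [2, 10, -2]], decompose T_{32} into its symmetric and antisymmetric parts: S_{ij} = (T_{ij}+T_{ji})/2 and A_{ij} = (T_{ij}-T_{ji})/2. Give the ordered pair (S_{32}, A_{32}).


T_{32} = 10
T_{23} = 6
S_{32} = (10 + 6)/2 = 16/2 = 8
A_{32} = (10 - 6)/2 = 4/2 = 2
Check: S + A = 8 + 2 = 10 = T_{32}.

(8, 2)


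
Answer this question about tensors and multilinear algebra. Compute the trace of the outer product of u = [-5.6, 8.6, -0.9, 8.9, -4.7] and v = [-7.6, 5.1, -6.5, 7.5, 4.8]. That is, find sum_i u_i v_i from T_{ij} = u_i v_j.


The outer product gives T_{ij} = u_i v_j.
The trace (contraction) is Tr(T) = sum_i T_{ii} = sum_i u_i v_i.
Diagonal entries:
T_{11} = u_1 * v_1 = -5.6 * -7.6 = 42.56
T_{22} = u_2 * v_2 = 8.6 * 5.1 = 43.86
T_{33} = u_3 * v_3 = -0.9 * -6.5 = 5.85
T_{44} = u_4 * v_4 = 8.9 * 7.5 = 66.75
T_{55} = u_5 * v_5 = -4.7 * 4.8 = -22.56
Tr(T) = 42.56 + 43.86 + 5.85 + 66.75 + -22.56 = 136.46

136.46


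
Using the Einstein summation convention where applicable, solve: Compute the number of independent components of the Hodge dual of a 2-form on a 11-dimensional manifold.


The Hodge dual of a p-form on an n-dimensional manifold is an (n-p)-form.
n = 11, p = 2, so dual degree = 11 - 2 = 9
The number of components is C(n, n-p) = C(11, 9) = 55

55


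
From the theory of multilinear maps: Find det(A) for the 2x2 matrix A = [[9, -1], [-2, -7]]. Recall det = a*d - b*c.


For a 2x2 matrix [[a, b], [c, d]], det = a*d - b*c.
a = 9, b = -1, c = -2, d = -7
a*d = 9 * -7 = -63
b*c = -1 * -2 = 2
det = -63 - 2 = -65

-65


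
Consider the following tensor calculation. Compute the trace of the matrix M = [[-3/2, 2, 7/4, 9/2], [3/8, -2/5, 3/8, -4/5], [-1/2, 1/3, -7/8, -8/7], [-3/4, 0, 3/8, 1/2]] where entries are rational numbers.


The trace is the sum of diagonal entries.
Diagonal: M[1,1] = -3/2, M[2,2] = -2/5, M[3,3] = -7/8, M[4,4] = 1/2
Tr(M) = -3/2 + -2/5 + -7/8 + 1/2
Computing step by step:
After adding M[1,1]: -3/2
After adding M[2,2]: -19/10
After adding M[3,3]: -111/40
After adding M[4,4]: -91/40
Tr(M) = -91/40

-91/40


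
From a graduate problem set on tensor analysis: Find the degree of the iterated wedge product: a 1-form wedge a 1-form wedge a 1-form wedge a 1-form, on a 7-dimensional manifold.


The degree of a wedge product is the sum of the degrees of the individual forms.
Degrees: 1, 1, 1, 1
Total degree = 1 + 1 + 1 + 1 = 4

4


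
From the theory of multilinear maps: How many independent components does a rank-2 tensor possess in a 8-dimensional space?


The number of components of a rank-r tensor in d dimensions is d^r.
Here d = 8 and r = 2.
8^2 = 64

64


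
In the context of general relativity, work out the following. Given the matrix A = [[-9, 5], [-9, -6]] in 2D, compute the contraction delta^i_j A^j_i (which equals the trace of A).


The contraction (trace) of a rank-2 tensor is the sum of its diagonal elements.
Diagonal entries: A[1,1] = -9, A[2,2] = -6
Tr(A) = -9 + -6 = -15

-15


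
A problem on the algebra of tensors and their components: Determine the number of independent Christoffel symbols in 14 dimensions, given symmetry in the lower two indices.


Christoffel symbols Gamma^k_{ij} are symmetric in i,j, so there are d * d(d+1)/2 independent symbols.
d = 14
d(d+1)/2 = 14 * 15 / 2 = 105
Total = 14 * 105 = 1470

1470


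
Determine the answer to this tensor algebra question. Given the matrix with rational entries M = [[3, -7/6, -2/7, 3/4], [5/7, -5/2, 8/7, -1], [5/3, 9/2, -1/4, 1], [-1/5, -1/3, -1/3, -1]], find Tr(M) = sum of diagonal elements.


The trace is the sum of diagonal entries.
Diagonal: M[1,1] = 3, M[2,2] = -5/2, M[3,3] = -1/4, M[4,4] = -1
Tr(M) = 3 + -5/2 + -1/4 + -1
Computing step by step:
After adding M[1,1]: 3
After adding M[2,2]: 1/2
After adding M[3,3]: 1/4
After adding M[4,4]: -3/4
Tr(M) = -3/4

-3/4


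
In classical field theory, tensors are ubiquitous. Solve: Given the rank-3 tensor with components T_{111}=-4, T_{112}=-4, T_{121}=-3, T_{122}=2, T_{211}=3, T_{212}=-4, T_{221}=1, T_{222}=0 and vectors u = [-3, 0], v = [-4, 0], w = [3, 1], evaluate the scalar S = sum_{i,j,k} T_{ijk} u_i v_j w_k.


S = sum over i,j,k of T_{ijk} u_i v_j w_k. Expanding all 8 terms:
T_{111}*u_1*v_1*w_1 = -4*-3*-4*3 = -144  (running total: -144)
T_{112}*u_1*v_1*w_2 = -4*-3*-4*1 = -48  (running total: -192)
T_{121}*u_1*v_2*w_1 = -3*-3*0*3 = 0  (running total: -192)
T_{122}*u_1*v_2*w_2 = 2*-3*0*1 = 0  (running total: -192)
T_{211}*u_2*v_1*w_1 = 3*0*-4*3 = 0  (running total: -192)
T_{212}*u_2*v_1*w_2 = -4*0*-4*1 = 0  (running total: -192)
T_{221}*u_2*v_2*w_1 = 1*0*0*3 = 0  (running total: -192)
T_{222}*u_2*v_2*w_2 = 0*0*0*1 = 0  (running total: -192)
S = -192

-192


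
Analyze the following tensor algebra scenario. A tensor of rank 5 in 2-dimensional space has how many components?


The number of components of a rank-r tensor in d dimensions is d^r.
Here d = 2 and r = 5.
2^5 = 32

32


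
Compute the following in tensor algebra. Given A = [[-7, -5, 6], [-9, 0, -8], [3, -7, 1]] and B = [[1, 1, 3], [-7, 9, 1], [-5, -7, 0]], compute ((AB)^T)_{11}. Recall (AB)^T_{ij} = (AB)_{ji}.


(AB)^T_{ij} = (AB)_{ji} = sum_k A_{jk} B_{ki}.
For i=1, j=1 we need (AB)_{11}:
A_{11} * B_{11} = -7 * 1 = -7
A_{12} * B_{21} = -5 * -7 = 35
A_{13} * B_{31} = 6 * -5 = -30
Sum = -7 + 35 + -30 = -2

-2


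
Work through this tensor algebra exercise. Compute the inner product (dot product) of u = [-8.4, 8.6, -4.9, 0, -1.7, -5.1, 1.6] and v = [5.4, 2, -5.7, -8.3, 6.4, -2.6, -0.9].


The inner product u . v = sum of u_i * v_i.
Term-by-term: -8.4 * 5.4, 8.6 * 2, -4.9 * -5.7, 0 * -8.3, -1.7 * 6.4, -5.1 * -2.6, 1.6 * -0.9
Products: -45.36, 17.2, 27.93, 0, -10.88, 13.26, -1.44
Sum = -45.36 + 17.2 + 27.93 + 0 + -10.88 + 13.26 + -1.44 = 0.71

0.71


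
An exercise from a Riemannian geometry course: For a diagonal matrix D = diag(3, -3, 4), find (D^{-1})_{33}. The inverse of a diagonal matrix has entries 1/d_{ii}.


For a diagonal matrix, the inverse has entries (D^{-1})_{ii} = 1/d_{ii}.
The diagonal entries are: d_{11} = 3, d_{22} = -3, d_{33} = 4
We need (D^{-1})_{33} = 1/d_{33} = 1/4 = 1/4

1/4


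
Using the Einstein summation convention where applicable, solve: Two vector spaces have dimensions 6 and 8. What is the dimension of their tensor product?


The dimension of a tensor product is the product of dimensions.
dim(V) = 6, dim(W) = 8
dim(V (x) W) = 6 * 8 = 48

48


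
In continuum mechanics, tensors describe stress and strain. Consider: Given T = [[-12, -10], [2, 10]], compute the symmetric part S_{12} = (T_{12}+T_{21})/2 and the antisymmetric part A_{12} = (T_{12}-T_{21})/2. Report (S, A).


T_{12} = -10
T_{21} = 2
S_{12} = (-10 + 2)/2 = -8/2 = -4
A_{12} = (-10 - 2)/2 = -12/2 = -6
Check: S + A = -4 + -6 = -10 = T_{12}.

(-4, -6)


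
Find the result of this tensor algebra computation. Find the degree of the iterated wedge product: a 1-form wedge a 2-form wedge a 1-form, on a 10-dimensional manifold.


The degree of a wedge product is the sum of the degrees of the individual forms.
Degrees: 1, 2, 1
Total degree = 1 + 2 + 1 = 4

4


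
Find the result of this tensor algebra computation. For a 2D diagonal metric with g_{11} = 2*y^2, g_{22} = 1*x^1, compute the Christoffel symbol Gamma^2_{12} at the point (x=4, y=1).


For a diagonal metric, Gamma^k_{ij} = (1/2) g^{kk} (dg_{ik}/dx_j + dg_{jk}/dx_i - dg_{ij}/dx_k).
The metric is diagonal, so g_{ab} = 0 for a != b.
At the given point: g_{11} = 2, g_{22} = 4
g^{22} = 1/4
dg_{12}/dx_2 = 0 (off-diagonal)
dg_{22}/dx_1 = dg_{22}/dx_1 = 1
dg_{12}/dx_2 = 0 (off-diagonal)
Numerator = 0 + 1 - 0 = 1
Gamma^2_{12} = 1 / (2 * 4) = 1/8

1/8


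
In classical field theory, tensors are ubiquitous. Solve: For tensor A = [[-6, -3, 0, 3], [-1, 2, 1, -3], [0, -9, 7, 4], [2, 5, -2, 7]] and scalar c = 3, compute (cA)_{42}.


Scalar multiplication: (cA)_{ij} = c * A_{ij}.
c = 3
A_{42} = 5
(cA)_{42} = 3 * 5 = 15

15


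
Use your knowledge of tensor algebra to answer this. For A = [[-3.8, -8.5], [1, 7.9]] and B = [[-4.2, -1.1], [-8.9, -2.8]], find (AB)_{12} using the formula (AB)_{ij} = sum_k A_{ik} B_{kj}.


(AB)_{ij} = sum_k A_{ik} B_{kj}.
For i=1, j=2:
A_{11} * B_{12} = -3.8 * -1.1 = 4.18
A_{12} * B_{22} = -8.5 * -2.8 = 23.8
Sum = 4.18 + 23.8 = 27.98

27.98


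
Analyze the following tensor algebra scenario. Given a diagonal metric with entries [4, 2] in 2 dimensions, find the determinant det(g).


For a diagonal metric, the determinant is the product of diagonal entries.
Diagonal entries: 4, 2
det(g) = 4 * 2 = 8

8


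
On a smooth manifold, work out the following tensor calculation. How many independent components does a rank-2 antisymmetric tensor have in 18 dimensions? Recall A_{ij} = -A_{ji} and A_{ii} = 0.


An antisymmetric rank-2 tensor satisfies A_{ij} = -A_{ji}, so diagonal entries are zero.
The independent components are the upper-triangular entries: C(n, 2) = n(n-1)/2.
n = 18
C(18, 2) = 18 * 17 / 2 = 306 / 2 = 153

153


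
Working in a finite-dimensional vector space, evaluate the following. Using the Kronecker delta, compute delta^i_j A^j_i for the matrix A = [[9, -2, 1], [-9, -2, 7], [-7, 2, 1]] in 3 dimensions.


The contraction (trace) of a rank-2 tensor is the sum of its diagonal elements.
Diagonal entries: A[1,1] = 9, A[2,2] = -2, A[3,3] = 1
Tr(A) = 9 + -2 + 1 = 8

8


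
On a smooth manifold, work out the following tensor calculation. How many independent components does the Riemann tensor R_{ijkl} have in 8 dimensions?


The Riemann tensor in d dimensions has d^2(d^2 - 1)/12 independent components.
d = 8, so d^2 = 64
d^2 - 1 = 63
d^2(d^2 - 1) = 64 * 63 = 4032
Divide by 12: 4032 / 12 = 336

336


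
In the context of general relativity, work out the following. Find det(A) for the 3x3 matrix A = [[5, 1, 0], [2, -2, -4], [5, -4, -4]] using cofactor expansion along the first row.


Expanding along the first row, det(A) = a11*M_11 - a12*M_12 + a13*M_13, where M_1j is the (1,j) minor.
Minor M_11 = -2*-4 - -4*-4 = -8
Minor M_12 = 2*-4 - -4*5 = 12
Minor M_13 = 2*-4 - -2*5 = 2
det = 5*(-8) - 1*(12) + 0*(2)
    = -40 - 12 + 0
    = -52

-52


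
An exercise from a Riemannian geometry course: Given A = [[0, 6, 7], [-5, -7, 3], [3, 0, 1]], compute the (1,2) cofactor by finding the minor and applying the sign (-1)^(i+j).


To find cofactor C_{12}, delete row 1 and column 2.
The resulting 2x2 submatrix is: [[-5, 3], [3, 1]]
Minor M_{12} = -5*1 - 3*3
  = -5 - 9 = -14
Sign = (-1)^(1+2) = (-1)^3 = -1
Cofactor C_{12} = -1 * -14 = 14

14


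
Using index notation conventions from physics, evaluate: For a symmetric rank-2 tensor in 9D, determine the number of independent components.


A symmetric rank-2 tensor in d dimensions has d(d+1)/2 independent components.
d = 9
d(d+1)/2 = 9 * 10 / 2 = 90 / 2 = 45

45


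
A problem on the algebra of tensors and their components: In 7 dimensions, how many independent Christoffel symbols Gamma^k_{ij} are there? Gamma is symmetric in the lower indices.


Christoffel symbols Gamma^k_{ij} are symmetric in i,j, so there are d * d(d+1)/2 independent symbols.
d = 7
d(d+1)/2 = 7 * 8 / 2 = 28
Total = 7 * 28 = 196

196


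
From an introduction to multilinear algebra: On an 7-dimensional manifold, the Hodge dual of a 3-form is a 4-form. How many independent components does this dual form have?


The Hodge dual of a p-form on an n-dimensional manifold is an (n-p)-form.
n = 7, p = 3, so dual degree = 7 - 3 = 4
The number of components is C(n, n-p) = C(7, 4) = 35

35


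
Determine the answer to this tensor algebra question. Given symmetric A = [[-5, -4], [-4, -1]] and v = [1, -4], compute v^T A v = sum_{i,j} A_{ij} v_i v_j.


First compute Av:
(Av)_1 = -5*1 + -4*-4 = 11
(Av)_2 = -4*1 + -1*-4 = 0
Av = [11, 0]
Then v^T (Av) = 1*11 + -4*0
= 11 + 0 = 11

11


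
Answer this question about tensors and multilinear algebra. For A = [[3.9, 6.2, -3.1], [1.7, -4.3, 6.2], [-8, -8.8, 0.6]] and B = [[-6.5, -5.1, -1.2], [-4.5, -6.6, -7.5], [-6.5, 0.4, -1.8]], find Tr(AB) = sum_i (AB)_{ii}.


Tr(AB) = sum_i (AB)_{ii} where (AB)_{ii} = sum_k A_{ik} B_{ki}.
(AB)_{11} = 3.9*-6.5 + 6.2*-4.5 + -3.1*-6.5 = -33.1
(AB)_{22} = 1.7*-5.1 + -4.3*-6.6 + 6.2*0.4 = 22.19
(AB)_{33} = -8*-1.2 + -8.8*-7.5 + 0.6*-1.8 = 74.52
Tr(AB) = -33.1 + 22.19 + 74.52 = 63.61

63.61


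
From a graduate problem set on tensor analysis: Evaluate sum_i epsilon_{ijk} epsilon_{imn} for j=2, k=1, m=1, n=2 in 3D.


Using the identity: epsilon_{ijk} epsilon_{imn} = delta_{jm} delta_{kn} - delta_{jn} delta_{km}.
delta_{21} = 0
delta_{12} = 0
delta_{22} = 1
delta_{11} = 1
Result = 0 * 0 - 1 * 1 = 0 - 1 = -1

-1


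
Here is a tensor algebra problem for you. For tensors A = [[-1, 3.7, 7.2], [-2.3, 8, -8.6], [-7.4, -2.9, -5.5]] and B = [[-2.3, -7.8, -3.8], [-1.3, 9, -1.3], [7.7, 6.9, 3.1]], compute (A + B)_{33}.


Tensor addition is component-wise: (A + B)_{ij} = A_{ij} + B_{ij}.
A_{33} = -5.5
B_{33} = 3.1
(A + B)_{33} = -5.5 + 3.1 = -2.4

-2.4


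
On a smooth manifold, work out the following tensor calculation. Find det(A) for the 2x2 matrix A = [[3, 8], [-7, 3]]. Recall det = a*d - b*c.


For a 2x2 matrix [[a, b], [c, d]], det = a*d - b*c.
a = 3, b = 8, c = -7, d = 3
a*d = 3 * 3 = 9
b*c = 8 * -7 = -56
det = 9 - -56 = 65

65


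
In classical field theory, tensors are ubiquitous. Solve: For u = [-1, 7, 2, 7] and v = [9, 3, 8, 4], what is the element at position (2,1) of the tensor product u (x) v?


The outer product entry T_{ij} = u_i * v_j.
We need i=2, j=1.
u_2 = 7, v_1 = 9
T_{2,1} = 7 * 9 = 63

63


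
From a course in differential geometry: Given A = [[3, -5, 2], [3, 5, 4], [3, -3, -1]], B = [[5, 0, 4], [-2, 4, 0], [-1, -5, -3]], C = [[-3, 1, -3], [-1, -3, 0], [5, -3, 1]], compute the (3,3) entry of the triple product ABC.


(ABC)_{33} = sum_m (AB)_{3m} C_{m3}. First compute row 3 of AB.
(AB)_{31} = 3*5 + -3*-2 + -1*-1 = 22
(AB)_{32} = 3*0 + -3*4 + -1*-5 = -7
(AB)_{33} = 3*4 + -3*0 + -1*-3 = 15
Now contract with column 3 of C:
(AB)_{31} * C_{13} = 22 * -3 = -66
(AB)_{32} * C_{23} = -7 * 0 = 0
(AB)_{33} * C_{33} = 15 * 1 = 15
(ABC)_{33} = -66 + 0 + 15 = -51

-51


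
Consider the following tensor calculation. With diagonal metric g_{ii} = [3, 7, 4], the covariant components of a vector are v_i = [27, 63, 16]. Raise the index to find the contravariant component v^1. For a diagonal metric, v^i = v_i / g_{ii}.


To raise an index with a diagonal metric: v^i = v_i / g_{ii}.
For index 1: v_1 = 27, g_{11} = 3
v^1 = 27 / 3 = 9

9


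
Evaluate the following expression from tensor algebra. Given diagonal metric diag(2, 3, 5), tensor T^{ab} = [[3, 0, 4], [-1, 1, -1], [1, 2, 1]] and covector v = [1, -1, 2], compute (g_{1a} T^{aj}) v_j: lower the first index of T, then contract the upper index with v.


Step 1: lower the first index. For a diagonal metric, g_{ia} T^{aj} = g_{ii} T^{ij} (no sum on i).
g_{11} = 2
S_1{}^1 = 2 * T^{11} = 2 * 3 = 6
S_1{}^2 = 2 * T^{12} = 2 * 0 = 0
S_1{}^3 = 2 * T^{13} = 2 * 4 = 8
Step 2: contract S_1{}^j with v_j.
S_1{}^1 * v_1 = 6 * 1 = 6
S_1{}^2 * v_2 = 0 * -1 = 0
S_1{}^3 * v_3 = 8 * 2 = 16
Result = 6 + 0 + 16 = 22

22


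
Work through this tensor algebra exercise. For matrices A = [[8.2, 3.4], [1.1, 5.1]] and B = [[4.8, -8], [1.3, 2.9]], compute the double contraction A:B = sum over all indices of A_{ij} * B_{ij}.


A:B = sum over all i,j of A_{ij} * B_{ij}.
Row 1: 8.2*4.8=39.36, 3.4*-8=-27.2 => row sum = 12.16
Row 2: 1.1*1.3=1.43, 5.1*2.9=14.79 => row sum = 16.22
Total = 12.16 + 16.22 = 28.38

28.38


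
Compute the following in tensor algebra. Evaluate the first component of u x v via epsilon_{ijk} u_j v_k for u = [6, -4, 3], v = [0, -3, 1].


(u x v)_1 = sum_{j,k} epsilon_{1jk} u_j v_k. Only permutations of (1,2,3) contribute; the two non-zero terms are:
eps_{123} u_2 v_3 = 1 * -4 * 1 = -4
eps_{132} u_3 v_2 = -1 * 3 * -3 = 9
(u x v)_1 = 5

5


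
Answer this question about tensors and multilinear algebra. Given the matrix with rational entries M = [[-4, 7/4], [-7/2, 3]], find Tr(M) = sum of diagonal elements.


The trace is the sum of diagonal entries.
Diagonal: M[1,1] = -4, M[2,2] = 3
Tr(M) = -4 + 3
Computing step by step:
After adding M[1,1]: -4
After adding M[2,2]: -1
Tr(M) = -1

-1


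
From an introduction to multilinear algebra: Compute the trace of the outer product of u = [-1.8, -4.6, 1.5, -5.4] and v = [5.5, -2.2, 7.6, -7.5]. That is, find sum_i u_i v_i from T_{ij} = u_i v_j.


The outer product gives T_{ij} = u_i v_j.
The trace (contraction) is Tr(T) = sum_i T_{ii} = sum_i u_i v_i.
Diagonal entries:
T_{11} = u_1 * v_1 = -1.8 * 5.5 = -9.9
T_{22} = u_2 * v_2 = -4.6 * -2.2 = 10.12
T_{33} = u_3 * v_3 = 1.5 * 7.6 = 11.4
T_{44} = u_4 * v_4 = -5.4 * -7.5 = 40.5
Tr(T) = -9.9 + 10.12 + 11.4 + 40.5 = 52.12

52.12


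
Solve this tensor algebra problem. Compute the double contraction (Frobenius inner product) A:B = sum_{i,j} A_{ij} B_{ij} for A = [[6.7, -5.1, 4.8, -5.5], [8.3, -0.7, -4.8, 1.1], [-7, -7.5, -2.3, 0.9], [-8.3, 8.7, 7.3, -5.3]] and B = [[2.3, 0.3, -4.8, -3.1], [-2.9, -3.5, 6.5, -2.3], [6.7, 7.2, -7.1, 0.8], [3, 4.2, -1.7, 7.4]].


A:B = sum over all i,j of A_{ij} * B_{ij}.
Row 1: 6.7*2.3=15.41, -5.1*0.3=-1.53, 4.8*-4.8=-23.04, -5.5*-3.1=17.05 => row sum = 7.89
Row 2: 8.3*-2.9=-24.07, -0.7*-3.5=2.45, -4.8*6.5=-31.2, 1.1*-2.3=-2.53 => row sum = -55.35
Row 3: -7*6.7=-46.9, -7.5*7.2=-54, -2.3*-7.1=16.33, 0.9*0.8=0.72 => row sum = -83.85
Row 4: -8.3*3=-24.9, 8.7*4.2=36.54, 7.3*-1.7=-12.41, -5.3*7.4=-39.22 => row sum = -39.99
Total = 7.89 + -55.35 + -83.85 + -39.99 = -171.3

-171.3


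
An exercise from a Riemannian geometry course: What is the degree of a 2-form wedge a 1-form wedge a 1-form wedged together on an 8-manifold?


The degree of a wedge product is the sum of the degrees of the individual forms.
Degrees: 2, 1, 1
Total degree = 2 + 1 + 1 = 4

4


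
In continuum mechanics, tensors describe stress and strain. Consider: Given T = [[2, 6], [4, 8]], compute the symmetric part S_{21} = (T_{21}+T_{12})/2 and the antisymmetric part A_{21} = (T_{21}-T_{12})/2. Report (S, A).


T_{21} = 4
T_{12} = 6
S_{21} = (4 + 6)/2 = 10/2 = 5
A_{21} = (4 - 6)/2 = -2/2 = -1
Check: S + A = 5 + -1 = 4 = T_{21}.

(5, -1)


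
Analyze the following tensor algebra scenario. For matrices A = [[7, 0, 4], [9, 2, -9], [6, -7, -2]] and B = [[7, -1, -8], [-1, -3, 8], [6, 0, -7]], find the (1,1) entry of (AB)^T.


(AB)^T_{ij} = (AB)_{ji} = sum_k A_{jk} B_{ki}.
For i=1, j=1 we need (AB)_{11}:
A_{11} * B_{11} = 7 * 7 = 49
A_{12} * B_{21} = 0 * -1 = 0
A_{13} * B_{31} = 4 * 6 = 24
Sum = 49 + 0 + 24 = 73

73


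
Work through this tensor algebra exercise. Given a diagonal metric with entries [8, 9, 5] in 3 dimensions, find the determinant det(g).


For a diagonal metric, the determinant is the product of diagonal entries.
Diagonal entries: 8, 9, 5
det(g) = 8 * 9 * 5 = 360

360


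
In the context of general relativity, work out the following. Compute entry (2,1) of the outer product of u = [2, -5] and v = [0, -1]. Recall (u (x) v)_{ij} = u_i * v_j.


The outer product entry T_{ij} = u_i * v_j.
We need i=2, j=1.
u_2 = -5, v_1 = 0
T_{2,1} = -5 * 0 = 0

0


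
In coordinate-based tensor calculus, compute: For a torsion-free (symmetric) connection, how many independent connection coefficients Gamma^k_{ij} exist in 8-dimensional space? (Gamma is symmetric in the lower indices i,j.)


Christoffel symbols Gamma^k_{ij} are symmetric in i,j, so there are d * d(d+1)/2 independent symbols.
d = 8
d(d+1)/2 = 8 * 9 / 2 = 36
Total = 8 * 36 = 288

288


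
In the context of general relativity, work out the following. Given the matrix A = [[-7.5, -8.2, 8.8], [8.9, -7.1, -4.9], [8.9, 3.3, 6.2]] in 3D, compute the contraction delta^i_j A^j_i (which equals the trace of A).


The contraction (trace) of a rank-2 tensor is the sum of its diagonal elements.
Diagonal entries: A[1,1] = -7.5, A[2,2] = -7.1, A[3,3] = 6.2
Tr(A) = -7.5 + -7.1 + 6.2 = -8.4

-8.4


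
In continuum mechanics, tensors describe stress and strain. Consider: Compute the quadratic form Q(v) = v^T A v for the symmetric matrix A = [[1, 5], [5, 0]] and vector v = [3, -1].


First compute Av:
(Av)_1 = 1*3 + 5*-1 = -2
(Av)_2 = 5*3 + 0*-1 = 15
Av = [-2, 15]
Then v^T (Av) = 3*-2 + -1*15
= -6 + -15 = -21

-21


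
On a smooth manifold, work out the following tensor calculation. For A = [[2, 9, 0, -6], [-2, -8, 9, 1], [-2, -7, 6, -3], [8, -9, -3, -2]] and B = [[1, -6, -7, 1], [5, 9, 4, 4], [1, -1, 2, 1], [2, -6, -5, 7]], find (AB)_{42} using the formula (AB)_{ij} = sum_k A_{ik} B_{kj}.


(AB)_{ij} = sum_k A_{ik} B_{kj}.
For i=4, j=2:
A_{41} * B_{12} = 8 * -6 = -48
A_{42} * B_{22} = -9 * 9 = -81
A_{43} * B_{32} = -3 * -1 = 3
A_{44} * B_{42} = -2 * -6 = 12
Sum = -48 + -81 + 3 + 12 = -114

-114


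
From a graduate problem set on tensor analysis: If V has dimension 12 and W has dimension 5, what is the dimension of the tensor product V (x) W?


The dimension of a tensor product is the product of dimensions.
dim(V) = 12, dim(W) = 5
dim(V (x) W) = 12 * 5 = 60

60


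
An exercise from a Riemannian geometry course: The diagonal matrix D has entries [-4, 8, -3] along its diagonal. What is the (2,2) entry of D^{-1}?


For a diagonal matrix, the inverse has entries (D^{-1})_{ii} = 1/d_{ii}.
The diagonal entries are: d_{11} = -4, d_{22} = 8, d_{33} = -3
We need (D^{-1})_{22} = 1/d_{22} = 1/8 = 1/8

1/8


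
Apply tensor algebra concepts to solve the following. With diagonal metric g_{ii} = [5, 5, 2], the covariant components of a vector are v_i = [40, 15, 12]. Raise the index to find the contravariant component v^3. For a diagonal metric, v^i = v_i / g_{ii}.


To raise an index with a diagonal metric: v^i = v_i / g_{ii}.
For index 3: v_3 = 12, g_{33} = 2
v^3 = 12 / 2 = 6

6
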